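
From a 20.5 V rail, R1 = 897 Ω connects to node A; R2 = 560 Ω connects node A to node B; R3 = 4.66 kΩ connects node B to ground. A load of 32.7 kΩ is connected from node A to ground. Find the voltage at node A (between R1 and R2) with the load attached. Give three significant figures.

Below node A the series string R2+R3 = 5220 Ω sits in parallel with the 32700 Ω load: 4501 Ω.
V_A = 20.5 × 4501/(897 + 4501) = 17.1 V.

V ≈ 17.1 V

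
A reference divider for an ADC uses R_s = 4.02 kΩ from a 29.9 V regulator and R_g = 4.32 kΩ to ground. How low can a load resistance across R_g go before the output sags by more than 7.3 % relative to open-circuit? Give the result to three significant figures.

Output resistance R_th = R_s‖R_g = (4.02 × 4.32)/8.340 = 2.082 kΩ.
The fractional drop is R_th/(R_th + R_L); requiring this ≤ 0.0730 gives R_L ≥ R_th(1/0.0730 − 1) = 2.082 × 12.70 = 26.4 kΩ.

R_L(min) ≈ 26.4 kΩ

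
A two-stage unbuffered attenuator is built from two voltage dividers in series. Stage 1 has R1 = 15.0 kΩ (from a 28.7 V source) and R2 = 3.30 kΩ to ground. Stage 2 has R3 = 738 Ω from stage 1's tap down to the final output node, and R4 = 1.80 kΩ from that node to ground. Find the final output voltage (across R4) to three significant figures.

V_out ≈ 1.78 V

Stage 2 presents R3+R4 = 2538 Ω as a load on stage 1's tap.
Stage 1's lower leg becomes R2‖(R3+R4) = 1435 Ω, so V_mid = 28.7 × 1435/16430 = 2.505 V.
Stage 2 is itself unloaded: V_out = V_mid × R4/(R3+R4) = 2.505 × 1800/2538 = 1.78 V.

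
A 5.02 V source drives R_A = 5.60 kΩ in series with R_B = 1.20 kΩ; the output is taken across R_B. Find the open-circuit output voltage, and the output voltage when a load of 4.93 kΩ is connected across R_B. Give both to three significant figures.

Unloaded: 0.886 V; loaded: 0.738 V

Open-circuit: V = 5.02 × 1.20/(5.60 + 1.20) = 0.886 V.
With the load, R_B becomes R_B‖R_L = 0.9651 kΩ, so V = 5.02 × 0.9651/6.565 = 0.738 V.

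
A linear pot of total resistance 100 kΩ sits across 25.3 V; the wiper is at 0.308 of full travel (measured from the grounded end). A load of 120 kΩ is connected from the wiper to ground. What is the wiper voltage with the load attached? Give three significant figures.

V ≈ 6.62 V

The wiper splits the pot into (1−α)R = 69.20 kΩ above and αR = 30.80 kΩ below.
Lower section ‖ load = 24.51 kΩ.
V_wiper = 25.3 × 24.51/(69.20 + 24.51) = 6.62 V.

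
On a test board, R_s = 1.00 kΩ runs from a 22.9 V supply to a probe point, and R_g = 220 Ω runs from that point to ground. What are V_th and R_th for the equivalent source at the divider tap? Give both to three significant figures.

V_th is the open-circuit tap voltage: 22.9 × 220/(1000 + 220) = 4.13 V.
With the supply zeroed, R_s and R_g appear in parallel from the tap: R_th = R_s‖R_g = (1000 × 220)/1220 = 180 Ω.

V_th = 4.13 V, R_th = 180 Ω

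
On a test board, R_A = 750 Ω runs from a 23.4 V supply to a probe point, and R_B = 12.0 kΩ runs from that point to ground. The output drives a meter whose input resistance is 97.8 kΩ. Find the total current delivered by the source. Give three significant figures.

I ≈ 2.05 mA

R_B‖R_L = 10690 Ω, so the source sees R_A + R_B‖R_L = 11440 Ω.
I = 23.4 V / 11440 Ω = 2.05 mA.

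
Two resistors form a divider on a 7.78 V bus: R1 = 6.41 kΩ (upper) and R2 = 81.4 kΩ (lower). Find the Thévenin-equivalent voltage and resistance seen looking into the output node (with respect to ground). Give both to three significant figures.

V_th is the open-circuit tap voltage: 7.78 × 81.4/(6.41 + 81.4) = 7.21 V.
With the supply zeroed, R1 and R2 appear in parallel from the tap: R_th = R1‖R2 = (6.41 × 81.4)/87.81 = 5.94 kΩ.

V_th = 7.21 V, R_th = 5.94 kΩ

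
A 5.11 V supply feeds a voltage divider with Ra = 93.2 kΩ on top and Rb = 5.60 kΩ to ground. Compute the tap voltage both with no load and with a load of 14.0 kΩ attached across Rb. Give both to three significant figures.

Open-circuit: V = 5.11 × 5.60/(93.2 + 5.60) = 0.290 V.
With the load, Rb becomes Rb‖R_L = 4.000 kΩ, so V = 5.11 × 4.000/97.20 = 0.210 V.

Unloaded: 0.290 V; loaded: 0.210 V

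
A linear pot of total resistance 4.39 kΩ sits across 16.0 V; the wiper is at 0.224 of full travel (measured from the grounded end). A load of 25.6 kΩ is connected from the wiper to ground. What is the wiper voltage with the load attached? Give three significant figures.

The wiper splits the pot into (1−α)R = 3407 Ω above and αR = 983.4 Ω below.
Lower section ‖ load = 947.0 Ω.
V_wiper = 16.0 × 947.0/(3407 + 947.0) = 3.48 V.

V ≈ 3.48 V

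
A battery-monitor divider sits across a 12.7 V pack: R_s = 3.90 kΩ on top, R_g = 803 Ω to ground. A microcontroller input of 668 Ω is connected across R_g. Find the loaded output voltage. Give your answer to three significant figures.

V_out ≈ 1.09 V

The load sits in parallel with R_g: R_g‖R_L = (803 × 668) / (803 + 668) = 364.7 Ω.
V_out = 12.7 × 364.7 / (3900 + 364.7) = 12.7 × 364.7/4265 = 1.09 V.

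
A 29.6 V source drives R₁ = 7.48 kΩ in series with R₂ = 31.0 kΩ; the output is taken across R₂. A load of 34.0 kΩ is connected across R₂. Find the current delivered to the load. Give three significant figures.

R₂‖R_L = 16.22 kΩ; V_out = 29.6 × 16.22/23.70 = 20.26 V.
I_L = V_out / R_L = 20.26 / 34.0 kΩ = 0.596 mA.

I_L ≈ 0.596 mA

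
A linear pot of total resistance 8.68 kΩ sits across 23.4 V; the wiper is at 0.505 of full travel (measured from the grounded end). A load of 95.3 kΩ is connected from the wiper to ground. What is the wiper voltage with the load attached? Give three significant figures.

The wiper splits the pot into (1−α)R = 4.297 kΩ above and αR = 4.383 kΩ below.
Lower section ‖ load = 4.191 kΩ.
V_wiper = 23.4 × 4.191/(4.297 + 4.191) = 11.6 V.

V ≈ 11.6 V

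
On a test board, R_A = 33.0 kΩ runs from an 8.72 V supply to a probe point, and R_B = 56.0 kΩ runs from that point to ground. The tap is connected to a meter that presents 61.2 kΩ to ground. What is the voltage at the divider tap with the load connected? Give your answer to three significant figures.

The load sits in parallel with R_B: R_B‖R_L = (56.0 × 61.2) / (56.0 + 61.2) = 29.24 kΩ.
V_out = 8.72 × 29.24 / (33.0 + 29.24) = 8.72 × 29.24/62.24 = 4.10 V.

V_out ≈ 4.10 V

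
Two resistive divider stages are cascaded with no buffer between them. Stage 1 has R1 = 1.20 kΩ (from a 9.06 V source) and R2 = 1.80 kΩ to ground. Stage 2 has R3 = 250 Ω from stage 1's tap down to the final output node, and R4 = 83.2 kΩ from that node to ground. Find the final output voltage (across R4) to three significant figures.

Stage 2 presents R3+R4 = 83450 Ω as a load on stage 1's tap.
Stage 1's lower leg becomes R2‖(R3+R4) = 1762 Ω, so V_mid = 9.06 × 1762/2962 = 5.389 V.
Stage 2 is itself unloaded: V_out = V_mid × R4/(R3+R4) = 5.389 × 83200/83450 = 5.37 V.

V_out ≈ 5.37 V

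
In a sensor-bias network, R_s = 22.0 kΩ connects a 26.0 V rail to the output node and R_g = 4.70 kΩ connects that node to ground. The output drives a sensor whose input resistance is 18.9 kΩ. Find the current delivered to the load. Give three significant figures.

R_g‖R_L = 3.764 kΩ; V_out = 26.0 × 3.764/25.76 = 3.798 V.
I_L = V_out / R_L = 3.798 / 18.9 kΩ = 0.201 mA.

I_L ≈ 0.201 mA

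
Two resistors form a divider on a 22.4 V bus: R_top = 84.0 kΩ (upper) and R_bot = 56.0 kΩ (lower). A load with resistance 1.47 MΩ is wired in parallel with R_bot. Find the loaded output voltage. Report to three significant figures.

The load sits in parallel with R_bot: R_bot‖R_L = (56.0 × 1470) / (56.0 + 1470) = 53.94 kΩ.
V_out = 22.4 × 53.94 / (84.0 + 53.94) = 22.4 × 53.94/137.9 = 8.76 V.

V_out ≈ 8.76 V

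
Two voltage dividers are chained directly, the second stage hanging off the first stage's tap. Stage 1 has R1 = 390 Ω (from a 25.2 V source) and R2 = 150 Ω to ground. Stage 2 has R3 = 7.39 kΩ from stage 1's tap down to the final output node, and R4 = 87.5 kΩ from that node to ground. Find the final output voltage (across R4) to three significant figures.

Stage 2 presents R3+R4 = 94890 Ω as a load on stage 1's tap.
Stage 1's lower leg becomes R2‖(R3+R4) = 149.8 Ω, so V_mid = 25.2 × 149.8/539.8 = 6.992 V.
Stage 2 is itself unloaded: V_out = V_mid × R4/(R3+R4) = 6.992 × 87500/94890 = 6.45 V.

V_out ≈ 6.45 V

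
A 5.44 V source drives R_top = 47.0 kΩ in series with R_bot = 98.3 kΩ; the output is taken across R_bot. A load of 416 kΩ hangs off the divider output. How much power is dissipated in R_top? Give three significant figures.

Total resistance from the source is R_top + (R_bot‖R_L) = 126.5 kΩ, so I = 5.44/126.5 kΩ = 0.04300 mA.
P = I²·R_top = (0.04300 mA)² × 47.0 kΩ = 0.0869 mW.

P ≈ 0.0869 mW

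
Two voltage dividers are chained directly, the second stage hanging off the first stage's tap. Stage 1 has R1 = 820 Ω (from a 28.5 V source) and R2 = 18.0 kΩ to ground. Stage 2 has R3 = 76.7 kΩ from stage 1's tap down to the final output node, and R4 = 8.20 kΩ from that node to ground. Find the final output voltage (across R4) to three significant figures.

V_out ≈ 2.61 V

Stage 2 presents R3+R4 = 84900 Ω as a load on stage 1's tap.
Stage 1's lower leg becomes R2‖(R3+R4) = 14850 Ω, so V_mid = 28.5 × 14850/15670 = 27.01 V.
Stage 2 is itself unloaded: V_out = V_mid × R4/(R3+R4) = 27.01 × 8200/84900 = 2.61 V.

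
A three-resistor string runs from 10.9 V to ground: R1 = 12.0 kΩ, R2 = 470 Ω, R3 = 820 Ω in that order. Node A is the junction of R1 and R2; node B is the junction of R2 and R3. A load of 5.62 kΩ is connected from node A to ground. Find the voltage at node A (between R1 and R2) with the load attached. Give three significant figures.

V ≈ 0.876 V

Below node A the series string R2+R3 = 1290 Ω sits in parallel with the 5620 Ω load: 1049 Ω.
V_A = 10.9 × 1049/(12000 + 1049) = 0.876 V.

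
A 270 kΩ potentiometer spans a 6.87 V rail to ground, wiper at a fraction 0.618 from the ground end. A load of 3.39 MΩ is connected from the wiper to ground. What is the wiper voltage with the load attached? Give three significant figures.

The wiper splits the pot into (1−α)R = 103.1 kΩ above and αR = 166.9 kΩ below.
Lower section ‖ load = 159.0 kΩ.
V_wiper = 6.87 × 159.0/(103.1 + 159.0) = 4.17 V.

V ≈ 4.17 V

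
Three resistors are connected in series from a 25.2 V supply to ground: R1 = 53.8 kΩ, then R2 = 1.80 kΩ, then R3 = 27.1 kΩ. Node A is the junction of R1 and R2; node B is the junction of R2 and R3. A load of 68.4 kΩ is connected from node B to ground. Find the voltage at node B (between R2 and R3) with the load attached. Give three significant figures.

V ≈ 6.52 V

At node B, R3 is in parallel with the load: R3‖R_L = 19.41 kΩ.
Below node A the resistance is R2 + (R3‖R_L) = 21.21 kΩ, so V_A = 25.2 × 21.21/75.01 = 7.126 V.
Then V_B = V_A × (R3‖R_L)/(R2 + R3‖R_L) = 7.126 × 19.41/21.21 = 6.52 V.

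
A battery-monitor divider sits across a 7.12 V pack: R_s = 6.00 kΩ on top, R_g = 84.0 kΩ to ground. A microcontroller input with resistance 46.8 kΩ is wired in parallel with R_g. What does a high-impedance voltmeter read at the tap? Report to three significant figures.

V_out ≈ 5.94 V

The load sits in parallel with R_g: R_g‖R_L = (84.0 × 46.8) / (84.0 + 46.8) = 30.06 kΩ.
V_out = 7.12 × 30.06 / (6.00 + 30.06) = 7.12 × 30.06/36.06 = 5.94 V.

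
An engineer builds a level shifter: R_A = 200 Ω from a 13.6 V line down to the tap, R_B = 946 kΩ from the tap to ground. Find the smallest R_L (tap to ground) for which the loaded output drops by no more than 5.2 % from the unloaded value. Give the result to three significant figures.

R_L(min) ≈ 3.65 kΩ

Output resistance R_th = R_A‖R_B = (200 × 946000)/946200 = 200.0 Ω.
The fractional drop is R_th/(R_th + R_L); requiring this ≤ 0.0520 gives R_L ≥ R_th(1/0.0520 − 1) = 200.0 × 18.23 = 3.65 kΩ.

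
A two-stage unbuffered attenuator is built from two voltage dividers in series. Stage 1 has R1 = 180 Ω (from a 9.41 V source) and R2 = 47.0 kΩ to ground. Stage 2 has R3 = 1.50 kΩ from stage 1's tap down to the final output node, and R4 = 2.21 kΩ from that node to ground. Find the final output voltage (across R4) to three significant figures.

Stage 2 presents R3+R4 = 3710 Ω as a load on stage 1's tap.
Stage 1's lower leg becomes R2‖(R3+R4) = 3439 Ω, so V_mid = 9.41 × 3439/3619 = 8.942 V.
Stage 2 is itself unloaded: V_out = V_mid × R4/(R3+R4) = 8.942 × 2210/3710 = 5.33 V.

V_out ≈ 5.33 V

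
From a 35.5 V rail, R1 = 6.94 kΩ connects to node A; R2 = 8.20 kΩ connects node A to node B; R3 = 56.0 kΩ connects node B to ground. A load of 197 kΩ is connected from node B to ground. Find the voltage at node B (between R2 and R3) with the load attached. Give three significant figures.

At node B, R3 is in parallel with the load: R3‖R_L = 43.60 kΩ.
Below node A the resistance is R2 + (R3‖R_L) = 51.80 kΩ, so V_A = 35.5 × 51.80/58.74 = 31.31 V.
Then V_B = V_A × (R3‖R_L)/(R2 + R3‖R_L) = 31.31 × 43.60/51.80 = 26.4 V.

V ≈ 26.4 V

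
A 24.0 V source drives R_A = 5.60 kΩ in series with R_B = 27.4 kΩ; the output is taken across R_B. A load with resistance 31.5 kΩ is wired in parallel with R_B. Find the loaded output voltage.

V_out ≈ 17.4 V

The load sits in parallel with R_B: R_B‖R_L = (27.4 × 31.5) / (27.4 + 31.5) = 14.65 kΩ.
V_out = 24.0 × 14.65 / (5.60 + 14.65) = 24.0 × 14.65/20.25 = 17.4 V.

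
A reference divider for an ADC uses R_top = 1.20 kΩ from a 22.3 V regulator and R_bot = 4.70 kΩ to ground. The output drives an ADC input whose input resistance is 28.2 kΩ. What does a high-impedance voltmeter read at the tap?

The load sits in parallel with R_bot: R_bot‖R_L = (4.70 × 28.2) / (4.70 + 28.2) = 4.029 kΩ.
V_out = 22.3 × 4.029 / (1.20 + 4.029) = 22.3 × 4.029/5.229 = 17.2 V.

V_out ≈ 17.2 V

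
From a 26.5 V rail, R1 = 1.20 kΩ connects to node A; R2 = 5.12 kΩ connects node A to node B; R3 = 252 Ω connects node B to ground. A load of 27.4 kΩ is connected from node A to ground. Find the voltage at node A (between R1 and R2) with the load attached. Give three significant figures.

V ≈ 20.9 V

Below node A the series string R2+R3 = 5372 Ω sits in parallel with the 27400 Ω load: 4491 Ω.
V_A = 26.5 × 4491/(1200 + 4491) = 20.9 V.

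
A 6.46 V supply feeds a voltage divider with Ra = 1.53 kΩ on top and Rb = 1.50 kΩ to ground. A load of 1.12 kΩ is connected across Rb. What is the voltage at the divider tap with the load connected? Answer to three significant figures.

The load sits in parallel with Rb: Rb‖R_L = (1.50 × 1.12) / (1.50 + 1.12) = 0.6412 kΩ.
V_out = 6.46 × 0.6412 / (1.53 + 0.6412) = 6.46 × 0.6412/2.171 = 1.91 V.

V_out ≈ 1.91 V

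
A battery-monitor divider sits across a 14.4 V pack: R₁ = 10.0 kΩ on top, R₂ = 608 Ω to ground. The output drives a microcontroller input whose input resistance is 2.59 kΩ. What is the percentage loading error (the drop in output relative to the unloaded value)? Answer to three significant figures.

18.1 %

The divider's output (Thévenin) resistance is R₁‖R₂ = 573.2 Ω.
Fractional drop under load = R_th/(R_th + R_L) = 573.2 / (573.2 + 2590) = 0.1812.
So the output falls by 18.1 %.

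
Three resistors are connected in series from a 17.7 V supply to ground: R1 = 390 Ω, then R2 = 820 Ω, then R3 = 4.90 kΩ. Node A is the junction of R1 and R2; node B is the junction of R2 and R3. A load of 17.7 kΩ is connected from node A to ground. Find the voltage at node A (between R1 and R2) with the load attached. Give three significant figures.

V ≈ 16.2 V

Below node A the series string R2+R3 = 5720 Ω sits in parallel with the 17700 Ω load: 4323 Ω.
V_A = 17.7 × 4323/(390 + 4323) = 16.2 V.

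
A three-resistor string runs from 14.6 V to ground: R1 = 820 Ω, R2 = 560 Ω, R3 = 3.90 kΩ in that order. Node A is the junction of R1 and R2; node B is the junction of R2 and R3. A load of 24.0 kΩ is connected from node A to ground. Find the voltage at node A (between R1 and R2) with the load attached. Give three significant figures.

Below node A the series string R2+R3 = 4460 Ω sits in parallel with the 24000 Ω load: 3761 Ω.
V_A = 14.6 × 3761/(820 + 3761) = 12.0 V.

V ≈ 12.0 V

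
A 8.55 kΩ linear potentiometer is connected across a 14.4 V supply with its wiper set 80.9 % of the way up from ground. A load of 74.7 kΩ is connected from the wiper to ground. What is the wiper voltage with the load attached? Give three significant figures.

The wiper splits the pot into (1−α)R = 1.633 kΩ above and αR = 6.917 kΩ below.
Lower section ‖ load = 6.331 kΩ.
V_wiper = 14.4 × 6.331/(1.633 + 6.331) = 11.4 V.

V ≈ 11.4 V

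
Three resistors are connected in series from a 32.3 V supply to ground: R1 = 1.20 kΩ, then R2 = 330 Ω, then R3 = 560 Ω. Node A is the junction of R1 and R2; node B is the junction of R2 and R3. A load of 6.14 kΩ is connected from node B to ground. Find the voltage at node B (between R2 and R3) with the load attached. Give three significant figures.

At node B, R3 is in parallel with the load: R3‖R_L = 513.2 Ω.
Below node A the resistance is R2 + (R3‖R_L) = 843.2 Ω, so V_A = 32.3 × 843.2/2043 = 13.33 V.
Then V_B = V_A × (R3‖R_L)/(R2 + R3‖R_L) = 13.33 × 513.2/843.2 = 8.11 V.

V ≈ 8.11 V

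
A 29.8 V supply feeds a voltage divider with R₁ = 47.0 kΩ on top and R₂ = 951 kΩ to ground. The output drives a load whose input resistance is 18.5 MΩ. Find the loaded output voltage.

V_out ≈ 28.3 V

The load sits in parallel with R₂: R₂‖R_L = (951 × 18500) / (951 + 18500) = 904.5 kΩ.
V_out = 29.8 × 904.5 / (47.0 + 904.5) = 29.8 × 904.5/951.5 = 28.3 V.
(Unloaded it would have been 28.4 V.)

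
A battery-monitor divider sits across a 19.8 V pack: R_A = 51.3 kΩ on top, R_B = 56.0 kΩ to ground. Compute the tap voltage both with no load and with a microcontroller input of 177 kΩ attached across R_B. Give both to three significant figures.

Unloaded: 10.3 V; loaded: 8.98 V

Open-circuit: V = 19.8 × 56.0/(51.3 + 56.0) = 10.3 V.
With the load, R_B becomes R_B‖R_L = 42.54 kΩ, so V = 19.8 × 42.54/93.84 = 8.98 V.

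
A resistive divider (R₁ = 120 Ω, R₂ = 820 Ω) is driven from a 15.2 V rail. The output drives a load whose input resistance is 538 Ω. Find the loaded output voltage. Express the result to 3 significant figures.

The load sits in parallel with R₂: R₂‖R_L = (820 × 538) / (820 + 538) = 324.9 Ω.
V_out = 15.2 × 324.9 / (120 + 324.9) = 15.2 × 324.9/444.9 = 11.1 V.

V_out ≈ 11.1 V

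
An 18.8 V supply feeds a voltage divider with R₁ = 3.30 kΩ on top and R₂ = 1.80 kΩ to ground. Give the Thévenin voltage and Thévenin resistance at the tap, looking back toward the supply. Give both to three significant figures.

V_th = 6.64 V, R_th = 1.16 kΩ

V_th is the open-circuit tap voltage: 18.8 × 1.80/(3.30 + 1.80) = 6.64 V.
With the supply zeroed, R₁ and R₂ appear in parallel from the tap: R_th = R₁‖R₂ = (3.30 × 1.80)/5.100 = 1.16 kΩ.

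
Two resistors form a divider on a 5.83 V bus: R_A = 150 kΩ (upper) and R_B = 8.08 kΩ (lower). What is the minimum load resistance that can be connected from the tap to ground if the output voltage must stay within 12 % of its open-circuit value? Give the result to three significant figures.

Output resistance R_th = R_A‖R_B = (150 × 8.08)/158.1 = 7.667 kΩ.
The fractional drop is R_th/(R_th + R_L); requiring this ≤ 0.120 gives R_L ≥ R_th(1/0.120 − 1) = 7.667 × 7.333 = 56.2 kΩ.

R_L(min) ≈ 56.2 kΩ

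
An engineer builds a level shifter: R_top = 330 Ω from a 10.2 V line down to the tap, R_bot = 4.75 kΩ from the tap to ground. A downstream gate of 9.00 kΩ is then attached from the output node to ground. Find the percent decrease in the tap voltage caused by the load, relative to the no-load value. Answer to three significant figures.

The divider's output (Thévenin) resistance is R_top‖R_bot = 308.6 Ω.
Fractional drop under load = R_th/(R_th + R_L) = 308.6 / (308.6 + 9000) = 0.03315.
So the output falls by 3.31 %.

3.31 %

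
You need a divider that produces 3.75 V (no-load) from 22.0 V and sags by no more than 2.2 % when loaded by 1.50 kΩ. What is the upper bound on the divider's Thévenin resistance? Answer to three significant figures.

R_th ≤ 33.7 Ω

Loading drop = R_th/(R_th + R_L) ≤ 0.0220, so R_th ≤ R_L · ε/(1−ε) = 1.50 kΩ × 0.0220/0.9780 = 33.7 Ω.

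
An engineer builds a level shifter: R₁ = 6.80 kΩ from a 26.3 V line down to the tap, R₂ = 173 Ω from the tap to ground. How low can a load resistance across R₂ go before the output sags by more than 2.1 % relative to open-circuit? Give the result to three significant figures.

Output resistance R_th = R₁‖R₂ = (6800 × 173)/6973 = 168.7 Ω.
The fractional drop is R_th/(R_th + R_L); requiring this ≤ 0.0210 gives R_L ≥ R_th(1/0.0210 − 1) = 168.7 × 46.62 = 7.87 kΩ.

R_L(min) ≈ 7.87 kΩ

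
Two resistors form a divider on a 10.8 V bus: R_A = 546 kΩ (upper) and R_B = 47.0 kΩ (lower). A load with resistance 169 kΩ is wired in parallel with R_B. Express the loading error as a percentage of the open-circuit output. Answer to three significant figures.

20.4 %

The divider's output (Thévenin) resistance is R_A‖R_B = 43.27 kΩ.
Fractional drop under load = R_th/(R_th + R_L) = 43.27 / (43.27 + 169) = 0.2039.
So the output falls by 20.4 %.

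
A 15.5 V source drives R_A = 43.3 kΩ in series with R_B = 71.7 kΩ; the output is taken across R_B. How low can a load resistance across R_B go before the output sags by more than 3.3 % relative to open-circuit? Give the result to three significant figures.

R_L(min) ≈ 791 kΩ

Output resistance R_th = R_A‖R_B = (43.3 × 71.7)/115.0 = 27.00 kΩ.
The fractional drop is R_th/(R_th + R_L); requiring this ≤ 0.0330 gives R_L ≥ R_th(1/0.0330 − 1) = 27.00 × 29.30 = 791 kΩ.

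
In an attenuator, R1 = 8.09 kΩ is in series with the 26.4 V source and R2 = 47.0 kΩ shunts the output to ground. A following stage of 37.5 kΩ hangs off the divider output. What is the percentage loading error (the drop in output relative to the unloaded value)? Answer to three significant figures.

15.5 %

The divider's output (Thévenin) resistance is R1‖R2 = 6.902 kΩ.
Fractional drop under load = R_th/(R_th + R_L) = 6.902 / (6.902 + 37.5) = 0.1554.
So the output falls by 15.5 %.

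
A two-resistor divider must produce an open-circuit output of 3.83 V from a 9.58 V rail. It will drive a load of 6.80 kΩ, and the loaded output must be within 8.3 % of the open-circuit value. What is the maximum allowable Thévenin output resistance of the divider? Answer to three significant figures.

R_th ≤ 615 Ω

Loading drop = R_th/(R_th + R_L) ≤ 0.0830, so R_th ≤ R_L · ε/(1−ε) = 6.80 kΩ × 0.0830/0.9170 = 615 Ω.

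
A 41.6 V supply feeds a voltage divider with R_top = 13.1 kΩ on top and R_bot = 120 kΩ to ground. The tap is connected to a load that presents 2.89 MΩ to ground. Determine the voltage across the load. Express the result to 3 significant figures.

The load sits in parallel with R_bot: R_bot‖R_L = (120 × 2890) / (120 + 2890) = 115.2 kΩ.
V_out = 41.6 × 115.2 / (13.1 + 115.2) = 41.6 × 115.2/128.3 = 37.4 V.
(Unloaded it would have been 37.5 V.)

V_out ≈ 37.4 V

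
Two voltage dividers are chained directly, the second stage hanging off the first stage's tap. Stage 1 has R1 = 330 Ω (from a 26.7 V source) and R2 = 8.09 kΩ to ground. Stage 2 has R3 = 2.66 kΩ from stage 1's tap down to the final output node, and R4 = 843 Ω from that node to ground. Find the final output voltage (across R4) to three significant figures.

V_out ≈ 5.66 V

Stage 2 presents R3+R4 = 3503 Ω as a load on stage 1's tap.
Stage 1's lower leg becomes R2‖(R3+R4) = 2445 Ω, so V_mid = 26.7 × 2445/2775 = 23.52 V.
Stage 2 is itself unloaded: V_out = V_mid × R4/(R3+R4) = 23.52 × 843/3503 = 5.66 V.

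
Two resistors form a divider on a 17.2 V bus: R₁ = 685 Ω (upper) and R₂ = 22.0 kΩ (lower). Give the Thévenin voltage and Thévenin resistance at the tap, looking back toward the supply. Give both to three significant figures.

V_th is the open-circuit tap voltage: 17.2 × 22000/(685 + 22000) = 16.7 V.
With the supply zeroed, R₁ and R₂ appear in parallel from the tap: R_th = R₁‖R₂ = (685 × 22000)/22680 = 664 Ω.

V_th = 16.7 V, R_th = 664 Ω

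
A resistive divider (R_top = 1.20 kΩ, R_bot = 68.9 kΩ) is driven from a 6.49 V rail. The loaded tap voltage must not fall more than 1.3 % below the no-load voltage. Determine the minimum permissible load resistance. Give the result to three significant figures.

R_L(min) ≈ 89.5 kΩ

Output resistance R_th = R_top‖R_bot = (1.20 × 68.9)/70.10 = 1.179 kΩ.
The fractional drop is R_th/(R_th + R_L); requiring this ≤ 0.0130 gives R_L ≥ R_th(1/0.0130 − 1) = 1.179 × 75.92 = 89.5 kΩ.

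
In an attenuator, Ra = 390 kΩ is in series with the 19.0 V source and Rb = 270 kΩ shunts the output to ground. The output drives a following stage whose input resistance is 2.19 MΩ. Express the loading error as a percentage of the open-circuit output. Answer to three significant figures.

The divider's output (Thévenin) resistance is Ra‖Rb = 159.5 kΩ.
Fractional drop under load = R_th/(R_th + R_L) = 159.5 / (159.5 + 2190) = 0.06790.
So the output falls by 6.79 %.

6.79 %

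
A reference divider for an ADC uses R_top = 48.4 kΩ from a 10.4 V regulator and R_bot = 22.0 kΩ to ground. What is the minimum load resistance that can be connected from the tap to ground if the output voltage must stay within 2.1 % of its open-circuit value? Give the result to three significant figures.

Output resistance R_th = R_top‖R_bot = (48.4 × 22.0)/70.40 = 15.12 kΩ.
The fractional drop is R_th/(R_th + R_L); requiring this ≤ 0.0210 gives R_L ≥ R_th(1/0.0210 − 1) = 15.12 × 46.62 = 705 kΩ.

R_L(min) ≈ 705 kΩ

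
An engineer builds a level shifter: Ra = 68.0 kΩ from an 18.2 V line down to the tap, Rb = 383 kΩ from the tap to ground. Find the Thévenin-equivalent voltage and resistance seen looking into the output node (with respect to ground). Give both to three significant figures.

V_th is the open-circuit tap voltage: 18.2 × 383/(68.0 + 383) = 15.5 V.
With the supply zeroed, Ra and Rb appear in parallel from the tap: R_th = Ra‖Rb = (68.0 × 383)/451.0 = 57.7 kΩ.

V_th = 15.5 V, R_th = 57.7 kΩ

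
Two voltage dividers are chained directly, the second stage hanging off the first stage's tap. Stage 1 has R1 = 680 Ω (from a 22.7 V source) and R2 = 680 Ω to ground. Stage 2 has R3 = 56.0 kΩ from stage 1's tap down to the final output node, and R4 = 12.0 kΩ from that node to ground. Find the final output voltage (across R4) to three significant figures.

Stage 2 presents R3+R4 = 68000 Ω as a load on stage 1's tap.
Stage 1's lower leg becomes R2‖(R3+R4) = 673.3 Ω, so V_mid = 22.7 × 673.3/1353 = 11.29 V.
Stage 2 is itself unloaded: V_out = V_mid × R4/(R3+R4) = 11.29 × 12000/68000 = 1.99 V.

V_out ≈ 1.99 V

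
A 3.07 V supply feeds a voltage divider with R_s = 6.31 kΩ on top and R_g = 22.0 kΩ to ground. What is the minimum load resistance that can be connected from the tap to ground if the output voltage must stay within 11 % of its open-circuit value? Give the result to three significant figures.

R_L(min) ≈ 39.7 kΩ

Output resistance R_th = R_s‖R_g = (6.31 × 22.0)/28.31 = 4.904 kΩ.
The fractional drop is R_th/(R_th + R_L); requiring this ≤ 0.110 gives R_L ≥ R_th(1/0.110 − 1) = 4.904 × 8.091 = 39.7 kΩ.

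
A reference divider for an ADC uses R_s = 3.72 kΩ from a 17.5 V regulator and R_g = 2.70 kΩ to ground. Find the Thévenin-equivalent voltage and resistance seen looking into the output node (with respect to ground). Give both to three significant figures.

V_th is the open-circuit tap voltage: 17.5 × 2.70/(3.72 + 2.70) = 7.36 V.
With the supply zeroed, R_s and R_g appear in parallel from the tap: R_th = R_s‖R_g = (3.72 × 2.70)/6.420 = 1.56 kΩ.

V_th = 7.36 V, R_th = 1.56 kΩ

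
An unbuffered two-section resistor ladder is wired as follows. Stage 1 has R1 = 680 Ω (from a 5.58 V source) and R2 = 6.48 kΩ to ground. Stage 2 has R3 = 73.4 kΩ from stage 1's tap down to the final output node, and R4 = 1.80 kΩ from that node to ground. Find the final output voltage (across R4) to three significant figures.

V_out ≈ 0.120 V

Stage 2 presents R3+R4 = 75200 Ω as a load on stage 1's tap.
Stage 1's lower leg becomes R2‖(R3+R4) = 5966 Ω, so V_mid = 5.58 × 5966/6646 = 5.009 V.
Stage 2 is itself unloaded: V_out = V_mid × R4/(R3+R4) = 5.009 × 1800/75200 = 0.120 V.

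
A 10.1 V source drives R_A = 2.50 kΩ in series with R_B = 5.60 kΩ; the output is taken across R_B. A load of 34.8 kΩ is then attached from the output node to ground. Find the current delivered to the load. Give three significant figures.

I_L ≈ 0.191 mA

R_B‖R_L = 4.824 kΩ; V_out = 10.1 × 4.824/7.324 = 6.652 V.
I_L = V_out / R_L = 6.652 / 34.8 kΩ = 0.191 mA.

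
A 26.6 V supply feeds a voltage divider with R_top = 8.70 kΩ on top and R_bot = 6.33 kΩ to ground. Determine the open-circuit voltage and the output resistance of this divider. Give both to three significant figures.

V_th is the open-circuit tap voltage: 26.6 × 6.33/(8.70 + 6.33) = 11.2 V.
With the supply zeroed, R_top and R_bot appear in parallel from the tap: R_th = R_top‖R_bot = (8.70 × 6.33)/15.03 = 3.66 kΩ.

V_th = 11.2 V, R_th = 3.66 kΩ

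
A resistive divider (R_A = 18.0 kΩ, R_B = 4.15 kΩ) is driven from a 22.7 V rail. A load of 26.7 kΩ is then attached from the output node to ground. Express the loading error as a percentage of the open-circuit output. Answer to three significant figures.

Unloaded V = 22.7 × 4.15/22.15 = 4.2530 V.
Loaded: R_B‖R_L = 3.592 kΩ, giving V = 22.7 × 3.592/21.59 = 3.7761 V.
Drop = (4.2530 − 3.7761) / 4.2530 = 11.2 %.

11.2 %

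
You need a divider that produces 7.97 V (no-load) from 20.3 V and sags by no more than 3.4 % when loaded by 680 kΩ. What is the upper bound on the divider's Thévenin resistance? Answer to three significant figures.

Loading drop = R_th/(R_th + R_L) ≤ 0.0340, so R_th ≤ R_L · ε/(1−ε) = 680 kΩ × 0.0340/0.9660 = 23.9 kΩ.

R_th ≤ 23.9 kΩ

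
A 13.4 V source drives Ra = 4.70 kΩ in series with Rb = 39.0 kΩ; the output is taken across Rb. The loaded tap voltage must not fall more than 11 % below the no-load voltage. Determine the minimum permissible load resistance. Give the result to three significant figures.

R_L(min) ≈ 33.9 kΩ

Output resistance R_th = Ra‖Rb = (4.70 × 39.0)/43.70 = 4.195 kΩ.
The fractional drop is R_th/(R_th + R_L); requiring this ≤ 0.110 gives R_L ≥ R_th(1/0.110 − 1) = 4.195 × 8.091 = 33.9 kΩ.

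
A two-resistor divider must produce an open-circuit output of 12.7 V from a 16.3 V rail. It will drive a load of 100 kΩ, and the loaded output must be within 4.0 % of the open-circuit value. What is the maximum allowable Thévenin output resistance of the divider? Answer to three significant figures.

Loading drop = R_th/(R_th + R_L) ≤ 0.0400, so R_th ≤ R_L · ε/(1−ε) = 100 kΩ × 0.0400/0.9600 = 4.17 kΩ.
(Any R1, R2 with R2/(R1+R2) = 0.779 and R1‖R2 ≤ 4.17 kΩ will meet the spec.)

R_th ≤ 4.17 kΩ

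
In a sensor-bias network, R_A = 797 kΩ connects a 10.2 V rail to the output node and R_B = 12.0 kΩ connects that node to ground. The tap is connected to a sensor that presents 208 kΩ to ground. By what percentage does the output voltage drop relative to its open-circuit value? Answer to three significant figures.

The divider's output (Thévenin) resistance is R_A‖R_B = 11.82 kΩ.
Fractional drop under load = R_th/(R_th + R_L) = 11.82 / (11.82 + 208) = 0.05378.
So the output falls by 5.38 %.

5.38 %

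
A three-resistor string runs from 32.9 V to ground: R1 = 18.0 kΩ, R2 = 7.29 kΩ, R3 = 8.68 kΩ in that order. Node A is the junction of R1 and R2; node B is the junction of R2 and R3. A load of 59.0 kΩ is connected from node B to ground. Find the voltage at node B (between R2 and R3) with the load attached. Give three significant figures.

At node B, R3 is in parallel with the load: R3‖R_L = 7.567 kΩ.
Below node A the resistance is R2 + (R3‖R_L) = 14.86 kΩ, so V_A = 32.9 × 14.86/32.86 = 14.88 V.
Then V_B = V_A × (R3‖R_L)/(R2 + R3‖R_L) = 14.88 × 7.567/14.86 = 7.58 V.

V ≈ 7.58 V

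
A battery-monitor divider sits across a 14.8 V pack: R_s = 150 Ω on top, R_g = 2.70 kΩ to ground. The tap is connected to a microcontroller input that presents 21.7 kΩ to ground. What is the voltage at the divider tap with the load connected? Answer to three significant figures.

The load sits in parallel with R_g: R_g‖R_L = (2700 × 21700) / (2700 + 21700) = 2401 Ω.
V_out = 14.8 × 2401 / (150 + 2401) = 14.8 × 2401/2551 = 13.9 V.

V_out ≈ 13.9 V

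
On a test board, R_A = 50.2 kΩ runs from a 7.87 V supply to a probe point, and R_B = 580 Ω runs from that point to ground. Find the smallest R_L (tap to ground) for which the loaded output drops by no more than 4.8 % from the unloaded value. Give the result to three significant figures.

Output resistance R_th = R_A‖R_B = (50200 × 580)/50780 = 573.4 Ω.
The fractional drop is R_th/(R_th + R_L); requiring this ≤ 0.0480 gives R_L ≥ R_th(1/0.0480 − 1) = 573.4 × 19.83 = 11.4 kΩ.

R_L(min) ≈ 11.4 kΩ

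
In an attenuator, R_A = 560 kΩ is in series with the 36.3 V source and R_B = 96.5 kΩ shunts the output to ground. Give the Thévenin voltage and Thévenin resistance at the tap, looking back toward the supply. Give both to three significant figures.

V_th = 5.34 V, R_th = 82.3 kΩ

V_th is the open-circuit tap voltage: 36.3 × 96.5/(560 + 96.5) = 5.34 V.
With the supply zeroed, R_A and R_B appear in parallel from the tap: R_th = R_A‖R_B = (560 × 96.5)/656.5 = 82.3 kΩ.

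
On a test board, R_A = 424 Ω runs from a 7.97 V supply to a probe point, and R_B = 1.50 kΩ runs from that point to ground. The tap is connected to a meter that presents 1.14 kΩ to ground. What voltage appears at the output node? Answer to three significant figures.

The load sits in parallel with R_B: R_B‖R_L = (1500 × 1140) / (1500 + 1140) = 647.7 Ω.
V_out = 7.97 × 647.7 / (424 + 647.7) = 7.97 × 647.7/1072 = 4.82 V.

V_out ≈ 4.82 V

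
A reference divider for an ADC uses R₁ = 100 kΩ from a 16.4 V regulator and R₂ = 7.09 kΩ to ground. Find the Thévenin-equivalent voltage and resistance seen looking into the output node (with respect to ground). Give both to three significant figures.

V_th is the open-circuit tap voltage: 16.4 × 7.09/(100 + 7.09) = 1.09 V.
With the supply zeroed, R₁ and R₂ appear in parallel from the tap: R_th = R₁‖R₂ = (100 × 7.09)/107.1 = 6.62 kΩ.

V_th = 1.09 V, R_th = 6.62 kΩ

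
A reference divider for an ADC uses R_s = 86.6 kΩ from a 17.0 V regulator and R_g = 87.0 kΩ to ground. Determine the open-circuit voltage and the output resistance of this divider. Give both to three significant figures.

V_th is the open-circuit tap voltage: 17.0 × 87.0/(86.6 + 87.0) = 8.52 V.
With the supply zeroed, R_s and R_g appear in parallel from the tap: R_th = R_s‖R_g = (86.6 × 87.0)/173.6 = 43.4 kΩ.

V_th = 8.52 V, R_th = 43.4 kΩ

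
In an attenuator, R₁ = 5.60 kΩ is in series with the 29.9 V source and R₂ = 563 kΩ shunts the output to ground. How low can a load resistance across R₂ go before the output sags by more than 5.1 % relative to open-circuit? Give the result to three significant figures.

R_L(min) ≈ 103 kΩ

Output resistance R_th = R₁‖R₂ = (5.60 × 563)/568.6 = 5.545 kΩ.
The fractional drop is R_th/(R_th + R_L); requiring this ≤ 0.0510 gives R_L ≥ R_th(1/0.0510 − 1) = 5.545 × 18.61 = 103 kΩ.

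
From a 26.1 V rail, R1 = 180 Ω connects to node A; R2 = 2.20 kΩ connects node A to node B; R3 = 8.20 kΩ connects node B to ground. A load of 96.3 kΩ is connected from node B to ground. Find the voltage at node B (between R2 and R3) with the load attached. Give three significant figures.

V ≈ 19.8 V

At node B, R3 is in parallel with the load: R3‖R_L = 7557 Ω.
Below node A the resistance is R2 + (R3‖R_L) = 9757 Ω, so V_A = 26.1 × 9757/9937 = 25.63 V.
Then V_B = V_A × (R3‖R_L)/(R2 + R3‖R_L) = 25.63 × 7557/9757 = 19.8 V.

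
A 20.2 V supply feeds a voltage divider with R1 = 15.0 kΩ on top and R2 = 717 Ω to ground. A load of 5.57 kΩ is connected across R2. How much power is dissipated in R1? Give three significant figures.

P ≈ 25.0 mW

Total resistance from the source is R1 + (R2‖R_L) = 15640 Ω, so I = 20.2/15640 Ω = 1.292 mA.
P = I²·R1 = (1.292 mA)² × 15.0 kΩ = 25.0 mW.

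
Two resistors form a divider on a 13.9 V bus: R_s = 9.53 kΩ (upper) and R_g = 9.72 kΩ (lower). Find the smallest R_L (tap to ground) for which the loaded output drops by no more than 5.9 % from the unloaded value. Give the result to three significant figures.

R_L(min) ≈ 76.7 kΩ

Output resistance R_th = R_s‖R_g = (9.53 × 9.72)/19.25 = 4.812 kΩ.
The fractional drop is R_th/(R_th + R_L); requiring this ≤ 0.0590 gives R_L ≥ R_th(1/0.0590 − 1) = 4.812 × 15.95 = 76.7 kΩ.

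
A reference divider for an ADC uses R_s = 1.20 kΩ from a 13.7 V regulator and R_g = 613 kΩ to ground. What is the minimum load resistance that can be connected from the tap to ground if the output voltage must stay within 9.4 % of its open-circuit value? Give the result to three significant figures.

R_L(min) ≈ 11.5 kΩ

Output resistance R_th = R_s‖R_g = (1.20 × 613)/614.2 = 1.198 kΩ.
The fractional drop is R_th/(R_th + R_L); requiring this ≤ 0.0940 gives R_L ≥ R_th(1/0.0940 − 1) = 1.198 × 9.638 = 11.5 kΩ.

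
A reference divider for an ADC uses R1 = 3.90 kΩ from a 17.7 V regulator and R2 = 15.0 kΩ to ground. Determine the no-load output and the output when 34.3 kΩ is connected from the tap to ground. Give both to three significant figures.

Unloaded: 14.0 V; loaded: 12.9 V

Open-circuit: V = 17.7 × 15.0/(3.90 + 15.0) = 14.0 V.
With the load, R2 becomes R2‖R_L = 10.44 kΩ, so V = 17.7 × 10.44/14.34 = 12.9 V.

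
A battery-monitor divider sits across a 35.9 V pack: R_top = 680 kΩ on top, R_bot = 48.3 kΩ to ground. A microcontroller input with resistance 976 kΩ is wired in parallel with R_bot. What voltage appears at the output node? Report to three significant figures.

The load sits in parallel with R_bot: R_bot‖R_L = (48.3 × 976) / (48.3 + 976) = 46.02 kΩ.
V_out = 35.9 × 46.02 / (680 + 46.02) = 35.9 × 46.02/726.0 = 2.28 V.

V_out ≈ 2.28 V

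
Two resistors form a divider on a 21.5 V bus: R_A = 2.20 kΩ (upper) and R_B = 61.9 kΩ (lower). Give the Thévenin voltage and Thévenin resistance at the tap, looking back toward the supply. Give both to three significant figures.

V_th is the open-circuit tap voltage: 21.5 × 61.9/(2.20 + 61.9) = 20.8 V.
With the supply zeroed, R_A and R_B appear in parallel from the tap: R_th = R_A‖R_B = (2.20 × 61.9)/64.10 = 2.12 kΩ.

V_th = 20.8 V, R_th = 2.12 kΩ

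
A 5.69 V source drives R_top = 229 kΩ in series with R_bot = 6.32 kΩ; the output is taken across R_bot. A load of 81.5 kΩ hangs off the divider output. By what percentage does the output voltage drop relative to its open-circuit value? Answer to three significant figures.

7.02 %

The divider's output (Thévenin) resistance is R_top‖R_bot = 6.150 kΩ.
Fractional drop under load = R_th/(R_th + R_L) = 6.150 / (6.150 + 81.5) = 0.07017.
So the output falls by 7.02 %.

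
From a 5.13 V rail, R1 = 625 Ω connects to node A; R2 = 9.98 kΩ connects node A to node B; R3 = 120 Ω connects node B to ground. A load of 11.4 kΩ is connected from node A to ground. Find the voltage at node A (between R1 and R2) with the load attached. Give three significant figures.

Below node A the series string R2+R3 = 10100 Ω sits in parallel with the 11400 Ω load: 5355 Ω.
V_A = 5.13 × 5355/(625 + 5355) = 4.59 V.

V ≈ 4.59 V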